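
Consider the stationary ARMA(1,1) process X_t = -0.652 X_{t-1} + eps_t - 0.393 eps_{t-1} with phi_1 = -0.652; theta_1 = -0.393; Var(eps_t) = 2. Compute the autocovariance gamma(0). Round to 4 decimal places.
\gamma(0) = 5.7990

Multiply the model equation by X_{t-k} and take expectations. With theta_0 = psi_0 = 1 and psi_j the MA(infinity) weights, this gives
  gamma(k) - sum_i phi_i gamma(k-i) = c_k,
  c_k = sigma^2 * sum_{j=k..q} theta_j psi_{j-k}   (c_k = 0 for k > q),
using gamma(-m) = gamma(m).
psi-weights needed (psi_j = theta_j + sum_i phi_i psi_{j-i}):
  psi_1 = theta_1 + phi_1 = -0.393 + (-0.652) = -1.045
Right-hand sides:
  c_0 = sigma^2 (1 + theta_1 psi_1) = 2 * (1 + (-0.393)(-1.045)) = 2 * 1.410685 = 2.82137
  c_1 = sigma^2 theta_1 = 2 * (-0.393) = -0.786
  c_2 = 0
Equations for k = 0 and k = 1 (AR order 1):
  gamma(0) = phi_1 gamma(1) + c_0
  gamma(1) = phi_1 gamma(0) + c_1
Substituting the second into the first: gamma(0) (1 - phi_1^2) = c_0 + phi_1 c_1, so
  gamma(0) = (c_0 + phi_1 c_1) / (1 - phi_1^2) = (2.82137 + (-0.652)(-0.786)) / (1 - (-0.652)^2) = 3.333842 / 0.574896 = 5.799035.
Therefore gamma(0) = 5.7990 (to 4 decimal places).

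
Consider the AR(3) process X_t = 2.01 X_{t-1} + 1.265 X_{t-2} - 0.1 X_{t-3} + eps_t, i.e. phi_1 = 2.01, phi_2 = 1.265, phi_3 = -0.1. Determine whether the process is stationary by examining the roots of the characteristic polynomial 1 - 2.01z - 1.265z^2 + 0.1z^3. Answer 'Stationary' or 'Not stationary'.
\text{Not stationary}

The AR(p) characteristic polynomial is P(z) = 1 - 2.01z - 1.265z^2 + 0.1z^3.
Stationarity requires all roots to lie outside the unit circle, i.e. |z| > 1 for every root.
Degree 3: look for a simple real root z0 first, then factor out (1 - z/z0) and solve the remaining quadratic.
Testing z0 = 0.4: P(0.4) = 1 + (-2.01)(0.4) + (-1.265)(0.4)^2 + (0.1)(0.4)^3
  = 1 + (-0.804) + (-0.2024) + (0.0064) = 0.  So z_0 = 0.4 is a root, |z_0| = 0.4.
Divide out the factor (1 - 2.5 z) = (1 - z/z0) (since 1/z0 = 2.5):
  P(z) = (1 - 2.5 z)(1 + (0.49) z + (-0.04) z^2)
  [check: z-coef 0.49 - (2.5) = -2.01; z^2-coef -0.04 - (2.5)(0.49) = -1.265; z^3-coef -(2.5)(-0.04) = 0.1.]
Remaining roots from the quadratic factor 1 + (0.49) z + (-0.04) z^2:
  Set 1 + (0.49) z + (-0.04) z^2 = 0, i.e. a z^2 + b z + c = 0 with a = -0.04, b = 0.49, c = 1.
  Discriminant D = b^2 - 4ac = (0.49)^2 - 4*(-0.04)*1 = 0.2401 - (-0.16) = 0.4001.
  D >= 0, so the roots are real: z = (-b +/- sqrt(D)) / (2a) = (-0.49 +/- 0.632535) / (-0.08).
    z_1 = (-0.49 + 0.632535) / (-0.08) = -1.7817,   |z_1| = 1.7817.
    z_2 = (-0.49 - 0.632535) / (-0.08) = 14.0317,   |z_2| = 14.0317.
Moduli of all roots: 0.4000, 1.7817, 14.0317.
All moduli strictly greater than 1? No.
Verdict: Not stationary.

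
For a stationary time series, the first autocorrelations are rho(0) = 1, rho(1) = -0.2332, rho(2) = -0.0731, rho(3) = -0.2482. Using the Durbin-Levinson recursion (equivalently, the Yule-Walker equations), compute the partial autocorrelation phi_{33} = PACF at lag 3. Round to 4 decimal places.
\phi_{33} = -0.3220

The PACF at lag k is phi_{kk}, the last component of the solution
to the Yule-Walker system G_k phi = r_k where
  (G_k)_{ij} = rho(|i - j|), (r_k)_i = rho(i), i,j = 1..k.
Equivalently, Durbin-Levinson gives phi_{kk} iteratively:
  phi_{11} = rho(1)
  phi_{kk} = [rho(k) - sum_{j=1..k-1} phi_{k-1,j} rho(k-j)]
            / [1 - sum_{j=1..k-1} phi_{k-1,j} rho(j)],
  phi_{k,j} = phi_{k-1,j} - phi_{kk} phi_{k-1,k-j},  j = 1..k-1.
Step k = 1:
  phi_11 = rho(1) = -0.2332.
Step k = 2:
  phi_22 = [rho(2) - phi_11 rho(1)] / [1 - phi_11 rho(1)] = [-0.0731 - (-0.2332)(-0.2332)] / [1 - (-0.2332)(-0.2332)]
         = -0.12748224 / 0.94561776 = -0.134814.
  Update: phi_21 = phi_11 - phi_22 phi_11 = -0.2332 - (-0.134814)(-0.2332) = -0.264639.
Step k = 3:
  phi_33 = [rho(3) - phi_21 rho(2) - phi_22 rho(1)] / [1 - phi_21 rho(1) - phi_22 rho(2)]
    numerator   = -0.2482 - (-0.264639)(-0.0731) - (-0.134814)(-0.2332) = -0.29898364
    denominator = 1 - (-0.264639)(-0.2332) - (-0.134814)(-0.0731) = 0.92843141
  phi_33 = -0.29898364 / 0.92843141 = -0.322.
Therefore phi_{33} = -0.3220.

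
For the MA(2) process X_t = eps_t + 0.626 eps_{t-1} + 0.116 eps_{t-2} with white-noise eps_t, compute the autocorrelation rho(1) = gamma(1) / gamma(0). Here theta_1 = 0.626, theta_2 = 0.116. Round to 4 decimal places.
\rho(1) = 0.4971

For an MA(q) process with theta_0 = 1, the autocovariance is
  gamma(k) = sigma^2 * sum_{i=0..q-k} theta_i * theta_{i+k},
and rho(k) = gamma(k) / gamma(0). Sigma^2 cancels.
  numerator   = (1)*(0.626) + (0.626)*(0.116) = 0.698616.
  denominator = (1)^2 + (0.626)^2 + (0.116)^2 = 1.405332.
  rho(1) = 0.698616 / 1.405332 = 0.4971.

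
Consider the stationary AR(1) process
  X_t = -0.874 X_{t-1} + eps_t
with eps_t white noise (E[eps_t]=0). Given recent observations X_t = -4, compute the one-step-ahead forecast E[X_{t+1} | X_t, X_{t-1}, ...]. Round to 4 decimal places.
E[X_{t+1} \mid \mathcal F_t] = 3.4960

For an AR(p) model X_t = c + sum_i phi_i X_{t-i} + eps_t, the
one-step-ahead conditional mean is
  E[X_{t+1} | X_t, ...] = c + sum_i phi_i X_{t+1-i}.
Substitute known values:
  E[X_{t+1} | ...] = (-0.874) * (-4)
                   = 3.4960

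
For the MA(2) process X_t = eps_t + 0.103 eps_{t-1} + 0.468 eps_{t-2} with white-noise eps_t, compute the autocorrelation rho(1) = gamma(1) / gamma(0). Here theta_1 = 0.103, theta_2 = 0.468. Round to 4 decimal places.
\rho(1) = 0.1230

For an MA(q) process with theta_0 = 1, the autocovariance is
  gamma(k) = sigma^2 * sum_{i=0..q-k} theta_i * theta_{i+k},
and rho(k) = gamma(k) / gamma(0). Sigma^2 cancels.
  numerator   = (1)*(0.103) + (0.103)*(0.468) = 0.151204.
  denominator = (1)^2 + (0.103)^2 + (0.468)^2 = 1.229633.
  rho(1) = 0.151204 / 1.229633 = 0.1230.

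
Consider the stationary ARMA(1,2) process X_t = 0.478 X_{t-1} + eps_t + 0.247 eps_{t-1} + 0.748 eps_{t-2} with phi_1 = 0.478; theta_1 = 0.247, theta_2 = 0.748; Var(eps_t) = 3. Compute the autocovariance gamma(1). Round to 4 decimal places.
\gamma(1) = 6.7824

Multiply the model equation by X_{t-k} and take expectations. With theta_0 = psi_0 = 1 and psi_j the MA(infinity) weights, this gives
  gamma(k) - sum_i phi_i gamma(k-i) = c_k,
  c_k = sigma^2 * sum_{j=k..q} theta_j psi_{j-k}   (c_k = 0 for k > q),
using gamma(-m) = gamma(m).
psi-weights needed (psi_j = theta_j + sum_i phi_i psi_{j-i}):
  psi_1 = theta_1 + phi_1 = 0.247 + (0.478) = 0.725
  psi_2 = theta_2 + phi_1 psi_1 = 0.748 + (0.478)(0.725) = 1.09455
Right-hand sides:
  c_0 = sigma^2 (1 + theta_1 psi_1 + theta_2 psi_2) = 3 * (1 + (0.247)(0.725) + (0.748)(1.09455)) = 3 * 1.997798 = 5.993395
  c_1 = sigma^2 (theta_1 + theta_2 psi_1) = 3 * (0.247 + (0.748)(0.725)) = 2.3679
  c_2 = sigma^2 theta_2 = 3 * (0.748) = 2.244
Equations for k = 0 and k = 1 (AR order 1):
  gamma(0) = phi_1 gamma(1) + c_0
  gamma(1) = phi_1 gamma(0) + c_1
Substituting the second into the first: gamma(0) (1 - phi_1^2) = c_0 + phi_1 c_1, so
  gamma(0) = (c_0 + phi_1 c_1) / (1 - phi_1^2) = (5.993395 + (0.478)(2.3679)) / (1 - (0.478)^2) = 7.125251 / 0.771516 = 9.23539.
  gamma(1) = phi_1 gamma(0) + c_1 = (0.478)(9.23539) + (2.3679) = 6.782417.
Therefore gamma(1) = 6.7824 (to 4 decimal places).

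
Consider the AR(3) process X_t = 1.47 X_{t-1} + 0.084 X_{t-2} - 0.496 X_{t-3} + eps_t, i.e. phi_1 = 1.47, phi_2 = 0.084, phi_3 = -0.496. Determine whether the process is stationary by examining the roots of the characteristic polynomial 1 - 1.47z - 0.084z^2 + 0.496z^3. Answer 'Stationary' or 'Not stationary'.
\text{Not stationary}

The AR(p) characteristic polynomial is P(z) = 1 - 1.47z - 0.084z^2 + 0.496z^3.
Stationarity requires all roots to lie outside the unit circle, i.e. |z| > 1 for every root.
Degree 3: look for a simple real root z0 first, then factor out (1 - z/z0) and solve the remaining quadratic.
Testing z0 = 1.25: P(1.25) = 1 + (-1.47)(1.25) + (-0.084)(1.25)^2 + (0.496)(1.25)^3
  = 1 + (-1.8375) + (-0.13125) + (0.96875) = 0.  So z_0 = 1.25 is a root, |z_0| = 1.25.
Divide out the factor (1 - 0.8 z) = (1 - z/z0) (since 1/z0 = 0.8):
  P(z) = (1 - 0.8 z)(1 + (-0.67) z + (-0.62) z^2)
  [check: z-coef -0.67 - (0.8) = -1.47; z^2-coef -0.62 - (0.8)(-0.67) = -0.084; z^3-coef -(0.8)(-0.62) = 0.496.]
Remaining roots from the quadratic factor 1 + (-0.67) z + (-0.62) z^2:
  Set 1 + (-0.67) z + (-0.62) z^2 = 0, i.e. a z^2 + b z + c = 0 with a = -0.62, b = -0.67, c = 1.
  Discriminant D = b^2 - 4ac = (-0.67)^2 - 4*(-0.62)*1 = 0.4489 - (-2.48) = 2.9289.
  D >= 0, so the roots are real: z = (-b +/- sqrt(D)) / (2a) = (0.67 +/- 1.711403) / (-1.24).
    z_1 = (0.67 + 1.711403) / (-1.24) = -1.9205,   |z_1| = 1.9205.
    z_2 = (0.67 - 1.711403) / (-1.24) = 0.8398,   |z_2| = 0.8398.
Moduli of all roots: 1.2500, 1.9205, 0.8398.
All moduli strictly greater than 1? No.
Verdict: Not stationary.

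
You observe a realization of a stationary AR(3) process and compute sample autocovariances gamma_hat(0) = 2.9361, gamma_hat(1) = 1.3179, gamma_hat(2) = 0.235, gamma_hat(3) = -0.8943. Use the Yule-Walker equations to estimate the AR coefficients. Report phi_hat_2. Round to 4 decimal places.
\hat\phi_{2} = 0.0320

The Yule-Walker equations for an AR(p) process read, in matrix form,
  Gamma_p phi = r_p,   with   (Gamma_p)_{ij} = gamma(|i - j|),
                       (r_p)_i = gamma(i),   i,j = 1..p.
Substitute the sample gammas (Toeplitz matrix and right-hand side of size 3):
  Gamma_p = [[2.9361, 1.3179, 0.235], [1.3179, 2.9361, 1.3179], [0.235, 1.3179, 2.9361]]
  r_p     = [1.3179, 0.235, -0.8943]
Written out (R1..R3):
  (R1) 2.9361 phi_1 + 1.3179 phi_2 + 0.235 phi_3 = 1.3179
  (R2) 1.3179 phi_1 + 2.9361 phi_2 + 1.3179 phi_3 = 0.235
  (R3) 0.235 phi_1 + 1.3179 phi_2 + 2.9361 phi_3 = -0.8943
Gaussian elimination:
  R2 <- R2 - (1.3179/2.9361) R1 = R2 - (0.448861) R1:  2.344546 phi_2 + 1.212418 phi_3 = -0.356554
  R3 <- R3 - (0.235/2.9361) R1 = R3 - (0.080038) R1:  1.212418 phi_2 + 2.917291 phi_3 = -0.999782
  R3 <- R3 - (1.212418/2.344546) R2 = R3 - (0.517123) R2:  2.290323 phi_3 = -0.8154
Back-substitution:
  phi_hat_3 = -0.8154 / 2.290323 = -0.35602
  phi_hat_2 = (-0.356554 - (1.212418)(-0.35602)) / 2.344546 = 0.032028
  phi_hat_1 = (1.3179 - (1.3179)(0.032028) - (0.235)(-0.35602)) / 2.9361 = 0.46298
So phi_hat = [0.4630, 0.0320, -0.3560].
Therefore phi_hat_2 = 0.0320.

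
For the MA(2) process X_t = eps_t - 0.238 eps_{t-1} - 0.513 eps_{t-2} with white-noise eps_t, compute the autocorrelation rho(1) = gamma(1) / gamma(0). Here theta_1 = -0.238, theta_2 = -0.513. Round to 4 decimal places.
\rho(1) = -0.0878

For an MA(q) process with theta_0 = 1, the autocovariance is
  gamma(k) = sigma^2 * sum_{i=0..q-k} theta_i * theta_{i+k},
and rho(k) = gamma(k) / gamma(0). Sigma^2 cancels.
  numerator   = (1)*(-0.238) + (-0.238)*(-0.513) = -0.115906.
  denominator = (1)^2 + (-0.238)^2 + (-0.513)^2 = 1.319813.
  rho(1) = -0.115906 / 1.319813 = -0.0878.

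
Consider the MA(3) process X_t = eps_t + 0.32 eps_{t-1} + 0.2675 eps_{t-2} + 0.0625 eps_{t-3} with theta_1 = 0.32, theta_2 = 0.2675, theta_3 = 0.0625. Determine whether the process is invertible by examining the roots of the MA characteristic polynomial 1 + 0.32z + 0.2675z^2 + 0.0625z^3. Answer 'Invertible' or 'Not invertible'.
\text{Invertible}

The MA(q) characteristic polynomial is P(z) = 1 + 0.32z + 0.2675z^2 + 0.0625z^3.
Invertibility requires all roots to lie outside the unit circle, i.e. |z| > 1 for every root.
Degree 3: look for a simple real root z0 first, then factor out (1 - z/z0) and solve the remaining quadratic.
Testing z0 = -4: P(-4) = 1 + (0.32)(-4) + (0.2675)(-4)^2 + (0.0625)(-4)^3
  = 1 + (-1.28) + (4.28) + (-4) = 0.  So z_0 = -4 is a root, |z_0| = 4.
Divide out the factor (1 + 0.25 z) = (1 - z/z0) (since 1/z0 = -0.25):
  P(z) = (1 + 0.25 z)(1 + (0.07) z + (0.25) z^2)
  [check: z-coef 0.07 - (-0.25) = 0.32; z^2-coef 0.25 - (-0.25)(0.07) = 0.2675; z^3-coef -(-0.25)(0.25) = 0.0625.]
Remaining roots from the quadratic factor 1 + (0.07) z + (0.25) z^2:
  Set 1 + (0.07) z + (0.25) z^2 = 0, i.e. a z^2 + b z + c = 0 with a = 0.25, b = 0.07, c = 1.
  Discriminant D = b^2 - 4ac = (0.07)^2 - 4*(0.25)*1 = 0.0049 - (1) = -0.9951.
  D < 0, so the roots are the complex-conjugate pair z = (-b +/- i sqrt(-D)) / (2a) = -0.14 +/- 1.9951i.
  For a conjugate pair |z|^2 = z * conj(z) = (product of roots) = c/a = 1/(0.25) = 4, so |z| = sqrt(4) = 2 for both roots.
Moduli of all roots: 4.0000, 2.0000, 2.0000.
All moduli strictly greater than 1? Yes.
Verdict: Invertible.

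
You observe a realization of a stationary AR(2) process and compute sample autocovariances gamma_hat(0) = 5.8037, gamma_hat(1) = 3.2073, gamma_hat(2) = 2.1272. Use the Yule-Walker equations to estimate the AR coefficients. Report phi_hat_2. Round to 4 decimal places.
\hat\phi_{2} = 0.0880

The Yule-Walker equations for an AR(p) process read, in matrix form,
  Gamma_p phi = r_p,   with   (Gamma_p)_{ij} = gamma(|i - j|),
                       (r_p)_i = gamma(i),   i,j = 1..p.
Substitute the sample gammas (Toeplitz matrix and right-hand side of size 2):
  Gamma_p = [[5.8037, 3.2073], [3.2073, 5.8037]]
  r_p     = [3.2073, 2.1272]
Written out:
  5.8037 phi_1 + 3.2073 phi_2 = 3.2073
  3.2073 phi_1 + 5.8037 phi_2 = 2.1272
Solve by Cramer's rule:
  det = gamma(0)^2 - gamma(1)^2 = (5.8037)^2 - (3.2073)^2 = 33.68293369 - 10.28677329 = 23.3961604
  phi_hat_1 = [gamma(1) gamma(0) - gamma(1) gamma(2)] / det = [(3.2073)(5.8037) - (3.2073)(2.1272)] / 23.3961604 = 11.79163845 / 23.3961604 = 0.504
  phi_hat_2 = [gamma(0) gamma(2) - gamma(1)^2] / det = [(5.8037)(2.1272) - (3.2073)^2] / 23.3961604 = 2.05885735 / 23.3961604 = 0.088
So phi_hat = [0.5040, 0.0880].
Therefore phi_hat_2 = 0.0880.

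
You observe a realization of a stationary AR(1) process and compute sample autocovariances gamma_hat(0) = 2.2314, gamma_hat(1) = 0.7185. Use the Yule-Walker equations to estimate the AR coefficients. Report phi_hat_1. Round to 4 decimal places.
\hat\phi_{1} = 0.3220

The Yule-Walker equations for an AR(p) process read, in matrix form,
  Gamma_p phi = r_p,   with   (Gamma_p)_{ij} = gamma(|i - j|),
                       (r_p)_i = gamma(i),   i,j = 1..p.
Substitute the sample gammas (Toeplitz matrix and right-hand side of size 1):
  Gamma_p = [[2.2314]]
  r_p     = [0.7185]
With p = 1 this is the single equation gamma(0) phi_1 = gamma(1):
  phi_hat_1 = gamma(1) / gamma(0) = 0.7185 / 2.2314 = 0.3220.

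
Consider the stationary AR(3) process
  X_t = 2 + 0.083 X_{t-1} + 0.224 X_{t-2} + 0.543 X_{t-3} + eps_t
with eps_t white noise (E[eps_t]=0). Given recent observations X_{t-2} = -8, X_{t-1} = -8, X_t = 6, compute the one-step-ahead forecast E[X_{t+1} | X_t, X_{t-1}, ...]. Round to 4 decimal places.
E[X_{t+1} \mid \mathcal F_t] = -3.6380

For an AR(p) model X_t = c + sum_i phi_i X_{t-i} + eps_t, the
one-step-ahead conditional mean is
  E[X_{t+1} | X_t, ...] = c + sum_i phi_i X_{t+1-i}.
Substitute known values:
  E[X_{t+1} | ...] = 2 + (0.083) * (6) + (0.224) * (-8) + (0.543) * (-8)
                   = -3.6380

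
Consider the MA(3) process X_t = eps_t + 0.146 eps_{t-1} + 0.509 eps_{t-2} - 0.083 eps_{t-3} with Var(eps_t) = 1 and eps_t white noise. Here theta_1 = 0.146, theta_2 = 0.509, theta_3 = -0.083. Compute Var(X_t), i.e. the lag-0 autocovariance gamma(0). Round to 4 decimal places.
\gamma(0) = 1.2873

For an MA(q) process X_t = eps_t + sum_i theta_i eps_{t-i} with
Var(eps_t) = sigma^2, the variance is
  gamma(0) = sigma^2 * (1 + sum_i theta_i^2).
  sum_i theta_i^2 = (0.146)^2 + (0.509)^2 + (-0.083)^2 = 0.021316 + 0.259081 + 0.006889 = 0.287286.
  gamma(0) = 1 * (1 + 0.287286) = 1 * 1.287286 = 1.287286, which rounds to 1.2873.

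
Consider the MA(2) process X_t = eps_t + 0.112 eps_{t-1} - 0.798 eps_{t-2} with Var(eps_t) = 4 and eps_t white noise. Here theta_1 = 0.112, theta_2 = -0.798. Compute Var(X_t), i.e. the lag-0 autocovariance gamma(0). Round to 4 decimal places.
\gamma(0) = 6.5974

For an MA(q) process X_t = eps_t + sum_i theta_i eps_{t-i} with
Var(eps_t) = sigma^2, the variance is
  gamma(0) = sigma^2 * (1 + sum_i theta_i^2).
  sum_i theta_i^2 = (0.112)^2 + (-0.798)^2 = 0.012544 + 0.636804 = 0.649348.
  gamma(0) = 4 * (1 + 0.649348) = 4 * 1.649348 = 6.597392, which rounds to 6.5974.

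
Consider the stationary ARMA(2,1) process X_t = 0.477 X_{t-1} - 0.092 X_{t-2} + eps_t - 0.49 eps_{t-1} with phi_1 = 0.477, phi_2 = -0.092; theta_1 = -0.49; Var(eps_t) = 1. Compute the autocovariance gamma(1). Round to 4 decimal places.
\gamma(1) = -0.0066

Multiply the model equation by X_{t-k} and take expectations. With theta_0 = psi_0 = 1 and psi_j the MA(infinity) weights, this gives
  gamma(k) - sum_i phi_i gamma(k-i) = c_k,
  c_k = sigma^2 * sum_{j=k..q} theta_j psi_{j-k}   (c_k = 0 for k > q),
using gamma(-m) = gamma(m).
psi-weights needed (psi_j = theta_j + sum_i phi_i psi_{j-i}):
  psi_1 = theta_1 + phi_1 = -0.49 + (0.477) = -0.013
Right-hand sides:
  c_0 = sigma^2 (1 + theta_1 psi_1) = 1 * (1 + (-0.49)(-0.013)) = 1 * 1.00637 = 1.00637
  c_1 = sigma^2 theta_1 = 1 * (-0.49) = -0.49
  c_2 = 0
Equations for k = 0, 1, 2 (AR order 2, c_2 = 0):
  (E0) gamma(0) = phi_1 gamma(1) + phi_2 gamma(2) + c_0
  (E1) gamma(1) = phi_1 gamma(0) + phi_2 gamma(1) + c_1
  (E2) gamma(2) = phi_1 gamma(1) + phi_2 gamma(0)
From (E1): gamma(1) = A gamma(0) + B with
  A = phi_1 / (1 - phi_2) = 0.477 / 1.092 = 0.436813,   B = c_1 / (1 - phi_2) = -0.49 / 1.092 = -0.448718.
Insert (E2) into (E0): gamma(0) (1 - phi_2^2) = phi_1 (1 + phi_2) gamma(1) + c_0.
  phi_1 (1 + phi_2) = (0.477)(0.908) = 0.433116,   1 - phi_2^2 = 0.991536.
Replace gamma(1) by A gamma(0) + B and collect gamma(0):
  gamma(0) [0.991536 - (0.433116)(0.436813)] = (0.433116)(-0.448718) + 1.00637
  gamma(0) * 0.802345 = 0.812023
  gamma(0) = 0.812023 / 0.802345 = 1.012062.
  gamma(1) = A gamma(0) + B = (0.436813)(1.012062) + (-0.448718) = -0.006636.
Therefore gamma(1) = -0.0066 (to 4 decimal places).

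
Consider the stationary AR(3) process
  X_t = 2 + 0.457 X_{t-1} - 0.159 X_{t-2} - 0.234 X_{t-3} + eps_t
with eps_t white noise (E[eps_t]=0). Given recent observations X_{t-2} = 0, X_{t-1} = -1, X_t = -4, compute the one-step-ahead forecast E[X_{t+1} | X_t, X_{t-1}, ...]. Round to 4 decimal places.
E[X_{t+1} \mid \mathcal F_t] = 0.3310

For an AR(p) model X_t = c + sum_i phi_i X_{t-i} + eps_t, the
one-step-ahead conditional mean is
  E[X_{t+1} | X_t, ...] = c + sum_i phi_i X_{t+1-i}.
Substitute known values:
  E[X_{t+1} | ...] = 2 + (0.457) * (-4) + (-0.159) * (-1) + (-0.234) * (0)
                   = 0.3310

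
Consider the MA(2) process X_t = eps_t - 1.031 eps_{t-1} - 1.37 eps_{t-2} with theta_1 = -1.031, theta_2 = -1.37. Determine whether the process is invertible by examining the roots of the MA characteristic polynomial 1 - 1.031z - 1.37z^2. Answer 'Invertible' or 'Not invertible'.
\text{Not invertible}

The MA(q) characteristic polynomial is P(z) = 1 - 1.031z - 1.37z^2.
Invertibility requires all roots to lie outside the unit circle, i.e. |z| > 1 for every root.
Set 1 + (-1.031) z + (-1.37) z^2 = 0, i.e. a z^2 + b z + c = 0 with a = -1.37, b = -1.031, c = 1.
Discriminant D = b^2 - 4ac = (-1.031)^2 - 4*(-1.37)*1 = 1.062961 - (-5.48) = 6.542961.
D >= 0, so the roots are real: z = (-b +/- sqrt(D)) / (2a) = (1.031 +/- 2.557921) / (-2.74).
  z_1 = (1.031 + 2.557921) / (-2.74) = -1.3098,   |z_1| = 1.3098.
  z_2 = (1.031 - 2.557921) / (-2.74) = 0.5573,   |z_2| = 0.5573.
Moduli of all roots: 1.3098, 0.5573.
All moduli strictly greater than 1? No.
Verdict: Not invertible.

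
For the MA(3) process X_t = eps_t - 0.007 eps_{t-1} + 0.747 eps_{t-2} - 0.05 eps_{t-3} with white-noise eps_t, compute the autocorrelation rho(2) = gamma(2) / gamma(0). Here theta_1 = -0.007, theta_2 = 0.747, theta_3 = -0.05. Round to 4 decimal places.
\rho(2) = 0.4789

For an MA(q) process with theta_0 = 1, the autocovariance is
  gamma(k) = sigma^2 * sum_{i=0..q-k} theta_i * theta_{i+k},
and rho(k) = gamma(k) / gamma(0). Sigma^2 cancels.
  numerator   = (1)*(0.747) + (-0.007)*(-0.05) = 0.74735.
  denominator = (1)^2 + (-0.007)^2 + (0.747)^2 + (-0.05)^2 = 1.560558.
  rho(2) = 0.74735 / 1.560558 = 0.4789.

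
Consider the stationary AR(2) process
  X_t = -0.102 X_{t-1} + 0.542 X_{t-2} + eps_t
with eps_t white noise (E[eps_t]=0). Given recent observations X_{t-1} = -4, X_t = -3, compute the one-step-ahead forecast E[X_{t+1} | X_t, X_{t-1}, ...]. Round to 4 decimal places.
E[X_{t+1} \mid \mathcal F_t] = -1.8620

For an AR(p) model X_t = c + sum_i phi_i X_{t-i} + eps_t, the
one-step-ahead conditional mean is
  E[X_{t+1} | X_t, ...] = c + sum_i phi_i X_{t+1-i}.
Substitute known values:
  E[X_{t+1} | ...] = (-0.102) * (-3) + (0.542) * (-4)
                   = -1.8620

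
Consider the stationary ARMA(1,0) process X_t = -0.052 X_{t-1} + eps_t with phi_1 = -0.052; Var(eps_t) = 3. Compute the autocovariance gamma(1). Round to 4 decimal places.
\gamma(1) = -0.1564

Multiply the model equation by X_{t-k} and take expectations. With theta_0 = psi_0 = 1 and psi_j the MA(infinity) weights, this gives
  gamma(k) - sum_i phi_i gamma(k-i) = c_k,
  c_k = sigma^2 * sum_{j=k..q} theta_j psi_{j-k}   (c_k = 0 for k > q),
using gamma(-m) = gamma(m).
Pure AR (q = 0): c_0 = sigma^2 = 3, c_k = 0 for k >= 1.
Equations for k = 0 and k = 1 (AR order 1):
  gamma(0) = phi_1 gamma(1) + c_0
  gamma(1) = phi_1 gamma(0) + c_1
Substituting the second into the first: gamma(0) (1 - phi_1^2) = c_0 + phi_1 c_1, so
  gamma(0) = c_0 / (1 - phi_1^2) = 3 / (1 - (-0.052)^2) = 3 / 0.997296 = 3.008134.
  gamma(1) = phi_1 gamma(0) = (-0.052)(3.008134) = -0.156423.
Therefore gamma(1) = -0.1564 (to 4 decimal places).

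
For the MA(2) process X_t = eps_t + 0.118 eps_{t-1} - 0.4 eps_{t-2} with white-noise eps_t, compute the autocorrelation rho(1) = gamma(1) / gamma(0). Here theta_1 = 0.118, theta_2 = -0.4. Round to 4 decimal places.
\rho(1) = 0.0603

For an MA(q) process with theta_0 = 1, the autocovariance is
  gamma(k) = sigma^2 * sum_{i=0..q-k} theta_i * theta_{i+k},
and rho(k) = gamma(k) / gamma(0). Sigma^2 cancels.
  numerator   = (1)*(0.118) + (0.118)*(-0.4) = 0.0708.
  denominator = (1)^2 + (0.118)^2 + (-0.4)^2 = 1.173924.
  rho(1) = 0.0708 / 1.173924 = 0.0603.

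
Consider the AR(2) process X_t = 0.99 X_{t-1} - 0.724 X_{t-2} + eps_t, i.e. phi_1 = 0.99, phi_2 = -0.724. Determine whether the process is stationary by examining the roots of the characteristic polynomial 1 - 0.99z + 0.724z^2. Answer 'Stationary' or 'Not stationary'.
\text{Stationary}

The AR(p) characteristic polynomial is P(z) = 1 - 0.99z + 0.724z^2.
Stationarity requires all roots to lie outside the unit circle, i.e. |z| > 1 for every root.
Set 1 + (-0.99) z + (0.724) z^2 = 0, i.e. a z^2 + b z + c = 0 with a = 0.724, b = -0.99, c = 1.
Discriminant D = b^2 - 4ac = (-0.99)^2 - 4*(0.724)*1 = 0.9801 - (2.896) = -1.9159.
D < 0, so the roots are the complex-conjugate pair z = (-b +/- i sqrt(-D)) / (2a) = 0.6837 +/- 0.9559i.
For a conjugate pair |z|^2 = z * conj(z) = (product of roots) = c/a = 1/(0.724) = 1.381215, so |z| = sqrt(1.381215) = 1.1753 for both roots.
Moduli of all roots: 1.1753, 1.1753.
All moduli strictly greater than 1? Yes.
Verdict: Stationary.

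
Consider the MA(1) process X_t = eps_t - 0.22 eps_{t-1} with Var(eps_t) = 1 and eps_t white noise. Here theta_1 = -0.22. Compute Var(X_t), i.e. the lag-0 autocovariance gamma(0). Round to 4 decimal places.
\gamma(0) = 1.0484

For an MA(q) process X_t = eps_t + sum_i theta_i eps_{t-i} with
Var(eps_t) = sigma^2, the variance is
  gamma(0) = sigma^2 * (1 + sum_i theta_i^2).
  sum_i theta_i^2 = (-0.22)^2 = 0.0484.
  gamma(0) = 1 * (1 + 0.0484) = 1 * 1.0484 = 1.0484.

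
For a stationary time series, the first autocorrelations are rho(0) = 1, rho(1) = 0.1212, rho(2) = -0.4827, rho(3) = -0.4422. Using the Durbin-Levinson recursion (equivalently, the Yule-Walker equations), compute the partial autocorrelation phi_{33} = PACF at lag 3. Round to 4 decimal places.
\phi_{33} = -0.3990

The PACF at lag k is phi_{kk}, the last component of the solution
to the Yule-Walker system G_k phi = r_k where
  (G_k)_{ij} = rho(|i - j|), (r_k)_i = rho(i), i,j = 1..k.
Equivalently, Durbin-Levinson gives phi_{kk} iteratively:
  phi_{11} = rho(1)
  phi_{kk} = [rho(k) - sum_{j=1..k-1} phi_{k-1,j} rho(k-j)]
            / [1 - sum_{j=1..k-1} phi_{k-1,j} rho(j)],
  phi_{k,j} = phi_{k-1,j} - phi_{kk} phi_{k-1,k-j},  j = 1..k-1.
Step k = 1:
  phi_11 = rho(1) = 0.1212.
Step k = 2:
  phi_22 = [rho(2) - phi_11 rho(1)] / [1 - phi_11 rho(1)] = [-0.4827 - (0.1212)(0.1212)] / [1 - (0.1212)(0.1212)]
         = -0.49738944 / 0.98531056 = -0.504805.
  Update: phi_21 = phi_11 - phi_22 phi_11 = 0.1212 - (-0.504805)(0.1212) = 0.182382.
Step k = 3:
  phi_33 = [rho(3) - phi_21 rho(2) - phi_22 rho(1)] / [1 - phi_21 rho(1) - phi_22 rho(2)]
    numerator   = -0.4422 - (0.182382)(-0.4827) - (-0.504805)(0.1212) = -0.29298171
    denominator = 1 - (0.182382)(0.1212) - (-0.504805)(-0.4827) = 0.73422601
  phi_33 = -0.29298171 / 0.73422601 = -0.399.
Therefore phi_{33} = -0.3990.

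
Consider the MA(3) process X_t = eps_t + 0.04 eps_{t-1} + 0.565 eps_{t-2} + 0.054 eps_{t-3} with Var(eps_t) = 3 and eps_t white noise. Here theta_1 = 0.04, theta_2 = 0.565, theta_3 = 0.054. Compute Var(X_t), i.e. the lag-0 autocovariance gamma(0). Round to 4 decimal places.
\gamma(0) = 3.9712

For an MA(q) process X_t = eps_t + sum_i theta_i eps_{t-i} with
Var(eps_t) = sigma^2, the variance is
  gamma(0) = sigma^2 * (1 + sum_i theta_i^2).
  sum_i theta_i^2 = (0.04)^2 + (0.565)^2 + (0.054)^2 = 0.0016 + 0.319225 + 0.002916 = 0.323741.
  gamma(0) = 3 * (1 + 0.323741) = 3 * 1.323741 = 3.971223, which rounds to 3.9712.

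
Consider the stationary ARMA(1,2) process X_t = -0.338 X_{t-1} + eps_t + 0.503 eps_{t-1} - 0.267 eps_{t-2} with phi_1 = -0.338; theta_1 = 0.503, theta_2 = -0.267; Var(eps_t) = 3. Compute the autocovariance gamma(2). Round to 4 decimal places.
\gamma(2) = -0.8740

Multiply the model equation by X_{t-k} and take expectations. With theta_0 = psi_0 = 1 and psi_j the MA(infinity) weights, this gives
  gamma(k) - sum_i phi_i gamma(k-i) = c_k,
  c_k = sigma^2 * sum_{j=k..q} theta_j psi_{j-k}   (c_k = 0 for k > q),
using gamma(-m) = gamma(m).
psi-weights needed (psi_j = theta_j + sum_i phi_i psi_{j-i}):
  psi_1 = theta_1 + phi_1 = 0.503 + (-0.338) = 0.165
  psi_2 = theta_2 + phi_1 psi_1 = -0.267 + (-0.338)(0.165) = -0.32277
Right-hand sides:
  c_0 = sigma^2 (1 + theta_1 psi_1 + theta_2 psi_2) = 3 * (1 + (0.503)(0.165) + (-0.267)(-0.32277)) = 3 * 1.169175 = 3.507524
  c_1 = sigma^2 (theta_1 + theta_2 psi_1) = 3 * (0.503 + (-0.267)(0.165)) = 1.376835
  c_2 = sigma^2 theta_2 = 3 * (-0.267) = -0.801
Equations for k = 0 and k = 1 (AR order 1):
  gamma(0) = phi_1 gamma(1) + c_0
  gamma(1) = phi_1 gamma(0) + c_1
Substituting the second into the first: gamma(0) (1 - phi_1^2) = c_0 + phi_1 c_1, so
  gamma(0) = (c_0 + phi_1 c_1) / (1 - phi_1^2) = (3.507524 + (-0.338)(1.376835)) / (1 - (-0.338)^2) = 3.042154 / 0.885756 = 3.434528.
  gamma(1) = phi_1 gamma(0) + c_1 = (-0.338)(3.434528) + (1.376835) = 0.215965.
For k = 2: gamma(2) = phi_1 gamma(1) + c_2
  = (-0.338)(0.215965) + (-0.801) = -0.873996.
Therefore gamma(2) = -0.8740 (to 4 decimal places).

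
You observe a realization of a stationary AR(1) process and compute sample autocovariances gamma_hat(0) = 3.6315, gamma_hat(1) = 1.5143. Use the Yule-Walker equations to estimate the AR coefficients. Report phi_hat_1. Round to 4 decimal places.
\hat\phi_{1} = 0.4170

The Yule-Walker equations for an AR(p) process read, in matrix form,
  Gamma_p phi = r_p,   with   (Gamma_p)_{ij} = gamma(|i - j|),
                       (r_p)_i = gamma(i),   i,j = 1..p.
Substitute the sample gammas (Toeplitz matrix and right-hand side of size 1):
  Gamma_p = [[3.6315]]
  r_p     = [1.5143]
With p = 1 this is the single equation gamma(0) phi_1 = gamma(1):
  phi_hat_1 = gamma(1) / gamma(0) = 1.5143 / 3.6315 = 0.4170.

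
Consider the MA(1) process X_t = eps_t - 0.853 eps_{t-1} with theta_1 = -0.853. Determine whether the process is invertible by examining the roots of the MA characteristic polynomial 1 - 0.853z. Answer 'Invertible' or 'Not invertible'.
\text{Invertible}

The MA(q) characteristic polynomial is P(z) = 1 - 0.853z.
Invertibility requires all roots to lie outside the unit circle, i.e. |z| > 1 for every root.
This is linear in z: 1 + (-0.853) z = 0  =>  z = -1/(-0.853) = 1.172333,  |z| = 1.172333.
Moduli of all roots: 1.1723.
All moduli strictly greater than 1? Yes.
Verdict: Invertible.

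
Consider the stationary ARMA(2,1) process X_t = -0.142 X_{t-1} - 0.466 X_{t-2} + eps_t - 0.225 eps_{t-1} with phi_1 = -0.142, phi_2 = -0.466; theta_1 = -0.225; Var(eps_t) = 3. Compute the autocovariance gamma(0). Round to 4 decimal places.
\gamma(0) = 4.2329

Multiply the model equation by X_{t-k} and take expectations. With theta_0 = psi_0 = 1 and psi_j the MA(infinity) weights, this gives
  gamma(k) - sum_i phi_i gamma(k-i) = c_k,
  c_k = sigma^2 * sum_{j=k..q} theta_j psi_{j-k}   (c_k = 0 for k > q),
using gamma(-m) = gamma(m).
psi-weights needed (psi_j = theta_j + sum_i phi_i psi_{j-i}):
  psi_1 = theta_1 + phi_1 = -0.225 + (-0.142) = -0.367
Right-hand sides:
  c_0 = sigma^2 (1 + theta_1 psi_1) = 3 * (1 + (-0.225)(-0.367)) = 3 * 1.082575 = 3.247725
  c_1 = sigma^2 theta_1 = 3 * (-0.225) = -0.675
  c_2 = 0
Equations for k = 0, 1, 2 (AR order 2, c_2 = 0):
  (E0) gamma(0) = phi_1 gamma(1) + phi_2 gamma(2) + c_0
  (E1) gamma(1) = phi_1 gamma(0) + phi_2 gamma(1) + c_1
  (E2) gamma(2) = phi_1 gamma(1) + phi_2 gamma(0)
From (E1): gamma(1) = A gamma(0) + B with
  A = phi_1 / (1 - phi_2) = -0.142 / 1.466 = -0.096862,   B = c_1 / (1 - phi_2) = -0.675 / 1.466 = -0.460437.
Insert (E2) into (E0): gamma(0) (1 - phi_2^2) = phi_1 (1 + phi_2) gamma(1) + c_0.
  phi_1 (1 + phi_2) = (-0.142)(0.534) = -0.075828,   1 - phi_2^2 = 0.782844.
Replace gamma(1) by A gamma(0) + B and collect gamma(0):
  gamma(0) [0.782844 - (-0.075828)(-0.096862)] = (-0.075828)(-0.460437) + 3.247725
  gamma(0) * 0.775499 = 3.282639
  gamma(0) = 3.282639 / 0.775499 = 4.232937.
Therefore gamma(0) = 4.2329 (to 4 decimal places).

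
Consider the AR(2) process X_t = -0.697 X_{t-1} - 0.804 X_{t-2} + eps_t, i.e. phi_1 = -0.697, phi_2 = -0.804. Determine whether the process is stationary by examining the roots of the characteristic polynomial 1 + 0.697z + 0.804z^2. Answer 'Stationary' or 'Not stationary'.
\text{Stationary}

The AR(p) characteristic polynomial is P(z) = 1 + 0.697z + 0.804z^2.
Stationarity requires all roots to lie outside the unit circle, i.e. |z| > 1 for every root.
Set 1 + (0.697) z + (0.804) z^2 = 0, i.e. a z^2 + b z + c = 0 with a = 0.804, b = 0.697, c = 1.
Discriminant D = b^2 - 4ac = (0.697)^2 - 4*(0.804)*1 = 0.485809 - (3.216) = -2.730191.
D < 0, so the roots are the complex-conjugate pair z = (-b +/- i sqrt(-D)) / (2a) = -0.4335 +/- 1.0276i.
For a conjugate pair |z|^2 = z * conj(z) = (product of roots) = c/a = 1/(0.804) = 1.243781, so |z| = sqrt(1.243781) = 1.1152 for both roots.
Moduli of all roots: 1.1152, 1.1152.
All moduli strictly greater than 1? Yes.
Verdict: Stationary.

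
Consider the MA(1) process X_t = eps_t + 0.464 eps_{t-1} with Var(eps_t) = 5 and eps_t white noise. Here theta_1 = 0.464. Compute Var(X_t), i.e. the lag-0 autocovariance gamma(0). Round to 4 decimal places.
\gamma(0) = 6.0765

For an MA(q) process X_t = eps_t + sum_i theta_i eps_{t-i} with
Var(eps_t) = sigma^2, the variance is
  gamma(0) = sigma^2 * (1 + sum_i theta_i^2).
  sum_i theta_i^2 = (0.464)^2 = 0.215296.
  gamma(0) = 5 * (1 + 0.215296) = 5 * 1.215296 = 6.07648, which rounds to 6.0765.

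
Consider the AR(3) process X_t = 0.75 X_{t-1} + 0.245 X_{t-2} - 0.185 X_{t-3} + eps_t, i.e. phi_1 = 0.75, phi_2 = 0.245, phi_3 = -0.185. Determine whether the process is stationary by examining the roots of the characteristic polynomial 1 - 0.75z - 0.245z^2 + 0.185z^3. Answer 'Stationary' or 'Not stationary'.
\text{Stationary}

The AR(p) characteristic polynomial is P(z) = 1 - 0.75z - 0.245z^2 + 0.185z^3.
Stationarity requires all roots to lie outside the unit circle, i.e. |z| > 1 for every root.
Degree 3: look for a simple real root z0 first, then factor out (1 - z/z0) and solve the remaining quadratic.
Testing z0 = 2: P(2) = 1 + (-0.75)(2) + (-0.245)(2)^2 + (0.185)(2)^3
  = 1 + (-1.5) + (-0.98) + (1.48) = 0.  So z_0 = 2 is a root, |z_0| = 2.
Divide out the factor (1 - 0.5 z) = (1 - z/z0) (since 1/z0 = 0.5):
  P(z) = (1 - 0.5 z)(1 + (-0.25) z + (-0.37) z^2)
  [check: z-coef -0.25 - (0.5) = -0.75; z^2-coef -0.37 - (0.5)(-0.25) = -0.245; z^3-coef -(0.5)(-0.37) = 0.185.]
Remaining roots from the quadratic factor 1 + (-0.25) z + (-0.37) z^2:
  Set 1 + (-0.25) z + (-0.37) z^2 = 0, i.e. a z^2 + b z + c = 0 with a = -0.37, b = -0.25, c = 1.
  Discriminant D = b^2 - 4ac = (-0.25)^2 - 4*(-0.37)*1 = 0.0625 - (-1.48) = 1.5425.
  D >= 0, so the roots are real: z = (-b +/- sqrt(D)) / (2a) = (0.25 +/- 1.241974) / (-0.74).
    z_1 = (0.25 + 1.241974) / (-0.74) = -2.0162,   |z_1| = 2.0162.
    z_2 = (0.25 - 1.241974) / (-0.74) = 1.3405,   |z_2| = 1.3405.
Moduli of all roots: 2.0000, 2.0162, 1.3405.
All moduli strictly greater than 1? Yes.
Verdict: Stationary.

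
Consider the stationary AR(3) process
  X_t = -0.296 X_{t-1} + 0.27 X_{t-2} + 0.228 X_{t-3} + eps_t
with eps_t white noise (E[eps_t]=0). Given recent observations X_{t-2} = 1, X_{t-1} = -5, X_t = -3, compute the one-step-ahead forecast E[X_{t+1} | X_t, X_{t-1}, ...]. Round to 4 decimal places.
E[X_{t+1} \mid \mathcal F_t] = -0.2340

For an AR(p) model X_t = c + sum_i phi_i X_{t-i} + eps_t, the
one-step-ahead conditional mean is
  E[X_{t+1} | X_t, ...] = c + sum_i phi_i X_{t+1-i}.
Substitute known values:
  E[X_{t+1} | ...] = (-0.296) * (-3) + (0.27) * (-5) + (0.228) * (1)
                   = -0.2340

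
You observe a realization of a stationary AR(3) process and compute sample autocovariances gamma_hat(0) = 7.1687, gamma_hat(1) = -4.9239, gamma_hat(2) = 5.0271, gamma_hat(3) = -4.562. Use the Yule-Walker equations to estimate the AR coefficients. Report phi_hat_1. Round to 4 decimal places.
\hat\phi_{1} = -0.3220

The Yule-Walker equations for an AR(p) process read, in matrix form,
  Gamma_p phi = r_p,   with   (Gamma_p)_{ij} = gamma(|i - j|),
                       (r_p)_i = gamma(i),   i,j = 1..p.
Substitute the sample gammas (Toeplitz matrix and right-hand side of size 3):
  Gamma_p = [[7.1687, -4.9239, 5.0271], [-4.9239, 7.1687, -4.9239], [5.0271, -4.9239, 7.1687]]
  r_p     = [-4.9239, 5.0271, -4.562]
Written out (R1..R3):
  (R1) 7.1687 phi_1 - 4.9239 phi_2 + 5.0271 phi_3 = -4.9239
  (R2) -4.9239 phi_1 + 7.1687 phi_2 - 4.9239 phi_3 = 5.0271
  (R3) 5.0271 phi_1 - 4.9239 phi_2 + 7.1687 phi_3 = -4.562
Gaussian elimination:
  R2 <- R2 - (-4.9239/7.1687) R1 = R2 - (-0.686861) R1:  3.786665 phi_2 - 1.470981 phi_3 = 1.645065
  R3 <- R3 - (5.0271/7.1687) R1 = R3 - (0.701257) R1:  -1.470981 phi_2 + 3.643412 phi_3 = -1.109081
  R3 <- R3 - (-1.470981/3.786665) R2 = R3 - (-0.388464) R2:  3.071989 phi_3 = -0.470033
Back-substitution:
  phi_hat_3 = -0.470033 / 3.071989 = -0.153006
  phi_hat_2 = (1.645065 - (-1.470981)(-0.153006)) / 3.786665 = 0.374999
  phi_hat_1 = (-4.9239 - (-4.9239)(0.374999) - (5.0271)(-0.153006)) / 7.1687 = -0.321992
So phi_hat = [-0.3220, 0.3750, -0.1530].
Therefore phi_hat_1 = -0.3220.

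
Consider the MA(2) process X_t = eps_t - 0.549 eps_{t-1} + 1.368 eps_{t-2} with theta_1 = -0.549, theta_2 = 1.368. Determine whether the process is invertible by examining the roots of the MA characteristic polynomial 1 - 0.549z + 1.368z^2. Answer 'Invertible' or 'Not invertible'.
\text{Not invertible}

The MA(q) characteristic polynomial is P(z) = 1 - 0.549z + 1.368z^2.
Invertibility requires all roots to lie outside the unit circle, i.e. |z| > 1 for every root.
Set 1 + (-0.549) z + (1.368) z^2 = 0, i.e. a z^2 + b z + c = 0 with a = 1.368, b = -0.549, c = 1.
Discriminant D = b^2 - 4ac = (-0.549)^2 - 4*(1.368)*1 = 0.301401 - (5.472) = -5.170599.
D < 0, so the roots are the complex-conjugate pair z = (-b +/- i sqrt(-D)) / (2a) = 0.2007 +/- 0.8311i.
For a conjugate pair |z|^2 = z * conj(z) = (product of roots) = c/a = 1/(1.368) = 0.730994, so |z| = sqrt(0.730994) = 0.855 for both roots.
Moduli of all roots: 0.8550, 0.8550.
All moduli strictly greater than 1? No.
Verdict: Not invertible.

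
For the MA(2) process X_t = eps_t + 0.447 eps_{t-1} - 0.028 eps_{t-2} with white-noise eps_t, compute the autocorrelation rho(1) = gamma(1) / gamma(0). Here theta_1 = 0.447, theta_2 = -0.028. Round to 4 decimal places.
\rho(1) = 0.3619

For an MA(q) process with theta_0 = 1, the autocovariance is
  gamma(k) = sigma^2 * sum_{i=0..q-k} theta_i * theta_{i+k},
and rho(k) = gamma(k) / gamma(0). Sigma^2 cancels.
  numerator   = (1)*(0.447) + (0.447)*(-0.028) = 0.434484.
  denominator = (1)^2 + (0.447)^2 + (-0.028)^2 = 1.200593.
  rho(1) = 0.434484 / 1.200593 = 0.3619.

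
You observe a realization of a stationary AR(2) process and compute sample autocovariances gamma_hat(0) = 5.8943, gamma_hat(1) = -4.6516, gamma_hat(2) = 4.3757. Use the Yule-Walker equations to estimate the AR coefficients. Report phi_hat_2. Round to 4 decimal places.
\hat\phi_{2} = 0.3170

The Yule-Walker equations for an AR(p) process read, in matrix form,
  Gamma_p phi = r_p,   with   (Gamma_p)_{ij} = gamma(|i - j|),
                       (r_p)_i = gamma(i),   i,j = 1..p.
Substitute the sample gammas (Toeplitz matrix and right-hand side of size 2):
  Gamma_p = [[5.8943, -4.6516], [-4.6516, 5.8943]]
  r_p     = [-4.6516, 4.3757]
Written out:
  5.8943 phi_1 - 4.6516 phi_2 = -4.6516
  -4.6516 phi_1 + 5.8943 phi_2 = 4.3757
Solve by Cramer's rule:
  det = gamma(0)^2 - gamma(1)^2 = (5.8943)^2 - (-4.6516)^2 = 34.74277249 - 21.63738256 = 13.10538993
  phi_hat_1 = [gamma(1) gamma(0) - gamma(1) gamma(2)] / det = [(-4.6516)(5.8943) - (-4.6516)(4.3757)] / 13.10538993 = -7.06391976 / 13.10538993 = -0.539
  phi_hat_2 = [gamma(0) gamma(2) - gamma(1)^2] / det = [(5.8943)(4.3757) - (-4.6516)^2] / 13.10538993 = 4.15430595 / 13.10538993 = 0.317
So phi_hat = [-0.5390, 0.3170].
Therefore phi_hat_2 = 0.3170.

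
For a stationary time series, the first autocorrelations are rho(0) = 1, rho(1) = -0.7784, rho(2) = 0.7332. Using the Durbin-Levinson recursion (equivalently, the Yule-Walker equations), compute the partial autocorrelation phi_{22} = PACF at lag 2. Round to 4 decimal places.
\phi_{22} = 0.3230

The PACF at lag k is phi_{kk}, the last component of the solution
to the Yule-Walker system G_k phi = r_k where
  (G_k)_{ij} = rho(|i - j|), (r_k)_i = rho(i), i,j = 1..k.
Equivalently, Durbin-Levinson gives phi_{kk} iteratively:
  phi_{11} = rho(1)
  phi_{kk} = [rho(k) - sum_{j=1..k-1} phi_{k-1,j} rho(k-j)]
            / [1 - sum_{j=1..k-1} phi_{k-1,j} rho(j)],
  phi_{k,j} = phi_{k-1,j} - phi_{kk} phi_{k-1,k-j},  j = 1..k-1.
Step k = 1:
  phi_11 = rho(1) = -0.7784.
Step k = 2:
  phi_22 = [rho(2) - phi_11 rho(1)] / [1 - phi_11 rho(1)] = [0.7332 - (-0.7784)(-0.7784)] / [1 - (-0.7784)(-0.7784)]
         = 0.12729344 / 0.39409344 = 0.323.
Therefore phi_{22} = 0.3230.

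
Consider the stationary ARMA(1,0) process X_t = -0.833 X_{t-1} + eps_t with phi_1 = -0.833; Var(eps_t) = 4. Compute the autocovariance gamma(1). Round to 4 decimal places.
\gamma(1) = -10.8849

Multiply the model equation by X_{t-k} and take expectations. With theta_0 = psi_0 = 1 and psi_j the MA(infinity) weights, this gives
  gamma(k) - sum_i phi_i gamma(k-i) = c_k,
  c_k = sigma^2 * sum_{j=k..q} theta_j psi_{j-k}   (c_k = 0 for k > q),
using gamma(-m) = gamma(m).
Pure AR (q = 0): c_0 = sigma^2 = 4, c_k = 0 for k >= 1.
Equations for k = 0 and k = 1 (AR order 1):
  gamma(0) = phi_1 gamma(1) + c_0
  gamma(1) = phi_1 gamma(0) + c_1
Substituting the second into the first: gamma(0) (1 - phi_1^2) = c_0 + phi_1 c_1, so
  gamma(0) = c_0 / (1 - phi_1^2) = 4 / (1 - (-0.833)^2) = 4 / 0.306111 = 13.067155.
  gamma(1) = phi_1 gamma(0) = (-0.833)(13.067155) = -10.88494.
Therefore gamma(1) = -10.8849 (to 4 decimal places).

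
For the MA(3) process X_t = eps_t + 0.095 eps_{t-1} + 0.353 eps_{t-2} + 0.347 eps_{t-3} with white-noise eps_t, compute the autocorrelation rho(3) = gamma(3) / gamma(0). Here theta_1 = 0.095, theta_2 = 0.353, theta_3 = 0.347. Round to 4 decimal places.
\rho(3) = 0.2767

For an MA(q) process with theta_0 = 1, the autocovariance is
  gamma(k) = sigma^2 * sum_{i=0..q-k} theta_i * theta_{i+k},
and rho(k) = gamma(k) / gamma(0). Sigma^2 cancels.
  numerator   = (1)*(0.347) = 0.347.
  denominator = (1)^2 + (0.095)^2 + (0.353)^2 + (0.347)^2 = 1.254043.
  rho(3) = 0.347 / 1.254043 = 0.2767.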